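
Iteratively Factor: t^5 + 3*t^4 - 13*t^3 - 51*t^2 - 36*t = (t + 3)*(t^4 - 13*t^2 - 12*t) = (t + 1)*(t + 3)*(t^3 - t^2 - 12*t) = (t - 4)*(t + 1)*(t + 3)*(t^2 + 3*t) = (t - 4)*(t + 1)*(t + 3)^2*(t)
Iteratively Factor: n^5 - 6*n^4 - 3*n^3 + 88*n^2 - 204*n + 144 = (n + 4)*(n^4 - 10*n^3 + 37*n^2 - 60*n + 36) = (n - 2)*(n + 4)*(n^3 - 8*n^2 + 21*n - 18) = (n - 2)^2*(n + 4)*(n^2 - 6*n + 9) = (n - 3)*(n - 2)^2*(n + 4)*(n - 3)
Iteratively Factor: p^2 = (p)*(p)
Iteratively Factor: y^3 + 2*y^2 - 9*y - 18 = (y - 3)*(y^2 + 5*y + 6) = (y - 3)*(y + 2)*(y + 3)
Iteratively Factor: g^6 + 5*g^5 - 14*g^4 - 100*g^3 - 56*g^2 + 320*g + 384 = (g - 2)*(g^5 + 7*g^4 - 100*g^2 - 256*g - 192) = (g - 2)*(g + 2)*(g^4 + 5*g^3 - 10*g^2 - 80*g - 96) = (g - 2)*(g + 2)*(g + 4)*(g^3 + g^2 - 14*g - 24) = (g - 4)*(g - 2)*(g + 2)*(g + 4)*(g^2 + 5*g + 6) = (g - 4)*(g - 2)*(g + 2)*(g + 3)*(g + 4)*(g + 2)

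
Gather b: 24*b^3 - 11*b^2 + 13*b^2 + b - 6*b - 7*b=24*b^3 + 2*b^2 - 12*b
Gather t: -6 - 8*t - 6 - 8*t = -16*t - 12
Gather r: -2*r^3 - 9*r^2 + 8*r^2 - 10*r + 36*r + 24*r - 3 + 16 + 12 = -2*r^3 - r^2 + 50*r + 25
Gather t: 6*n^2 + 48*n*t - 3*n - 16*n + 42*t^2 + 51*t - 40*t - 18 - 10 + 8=6*n^2 - 19*n + 42*t^2 + t*(48*n + 11) - 20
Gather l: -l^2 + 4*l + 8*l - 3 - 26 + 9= -l^2 + 12*l - 20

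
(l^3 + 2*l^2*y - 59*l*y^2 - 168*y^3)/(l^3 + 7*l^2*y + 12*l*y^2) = (l^2 - l*y - 56*y^2)/(l*(l + 4*y))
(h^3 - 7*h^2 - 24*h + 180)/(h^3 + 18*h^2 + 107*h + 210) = (h^2 - 12*h + 36)/(h^2 + 13*h + 42)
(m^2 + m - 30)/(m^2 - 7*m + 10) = (m + 6)/(m - 2)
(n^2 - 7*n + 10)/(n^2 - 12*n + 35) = (n - 2)/(n - 7)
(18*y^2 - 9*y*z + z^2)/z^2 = 18*y^2/z^2 - 9*y/z + 1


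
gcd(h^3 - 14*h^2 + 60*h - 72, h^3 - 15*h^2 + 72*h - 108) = h^2 - 12*h + 36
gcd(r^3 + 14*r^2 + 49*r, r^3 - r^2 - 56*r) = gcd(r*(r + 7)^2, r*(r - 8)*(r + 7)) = r^2 + 7*r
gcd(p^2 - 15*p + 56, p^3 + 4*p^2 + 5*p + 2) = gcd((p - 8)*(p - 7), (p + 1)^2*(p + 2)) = 1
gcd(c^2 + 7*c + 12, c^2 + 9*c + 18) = c + 3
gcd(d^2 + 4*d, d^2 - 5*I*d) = d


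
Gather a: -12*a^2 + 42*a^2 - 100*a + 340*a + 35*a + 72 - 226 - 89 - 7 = 30*a^2 + 275*a - 250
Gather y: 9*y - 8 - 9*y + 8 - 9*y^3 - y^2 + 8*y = -9*y^3 - y^2 + 8*y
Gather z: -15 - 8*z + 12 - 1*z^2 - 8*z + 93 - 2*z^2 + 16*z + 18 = 108 - 3*z^2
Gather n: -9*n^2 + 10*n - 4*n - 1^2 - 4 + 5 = -9*n^2 + 6*n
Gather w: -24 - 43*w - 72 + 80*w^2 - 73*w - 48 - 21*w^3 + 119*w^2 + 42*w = -21*w^3 + 199*w^2 - 74*w - 144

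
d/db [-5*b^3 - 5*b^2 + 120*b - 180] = -15*b^2 - 10*b + 120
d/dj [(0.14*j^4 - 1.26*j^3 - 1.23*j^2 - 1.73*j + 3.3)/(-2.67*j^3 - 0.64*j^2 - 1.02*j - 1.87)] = (-0.3738*j^6 - 0.179199999999998*j^5 - 2.9061*j^4 - 7.715*j^3 + 33.649*j^2 + 8.8242*j + 6.6011)/(7.1289*j^6 + 3.4176*j^5 + 5.8564*j^4 + 11.2914*j^3 + 3.434*j^2 + 3.8148*j + 3.4969)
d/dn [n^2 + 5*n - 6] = 2*n + 5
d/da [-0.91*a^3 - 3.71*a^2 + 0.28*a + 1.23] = -2.73*a^2 - 7.42*a + 0.28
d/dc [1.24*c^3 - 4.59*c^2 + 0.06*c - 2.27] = 3.72*c^2 - 9.18*c + 0.06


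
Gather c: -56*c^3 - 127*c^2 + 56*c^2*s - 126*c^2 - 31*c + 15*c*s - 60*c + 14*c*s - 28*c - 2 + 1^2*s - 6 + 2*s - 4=-56*c^3 + c^2*(56*s - 253) + c*(29*s - 119) + 3*s - 12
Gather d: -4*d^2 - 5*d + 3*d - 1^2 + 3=-4*d^2 - 2*d + 2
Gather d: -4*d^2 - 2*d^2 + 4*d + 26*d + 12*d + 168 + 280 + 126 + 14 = -6*d^2 + 42*d + 588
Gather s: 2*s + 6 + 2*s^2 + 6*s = 2*s^2 + 8*s + 6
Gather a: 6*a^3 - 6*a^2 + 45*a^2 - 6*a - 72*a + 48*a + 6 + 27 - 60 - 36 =6*a^3 + 39*a^2 - 30*a - 63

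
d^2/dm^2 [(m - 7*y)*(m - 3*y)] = 2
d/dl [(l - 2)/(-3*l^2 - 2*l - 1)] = (3*l^2 - 12*l - 5)/(9*l^4 + 12*l^3 + 10*l^2 + 4*l + 1)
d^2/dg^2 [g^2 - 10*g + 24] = 2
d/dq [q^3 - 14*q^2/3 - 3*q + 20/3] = 3*q^2 - 28*q/3 - 3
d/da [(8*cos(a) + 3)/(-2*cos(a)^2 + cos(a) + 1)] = (16*sin(a)^2 - 12*cos(a) - 21)*sin(a)/(cos(a) - cos(2*a))^2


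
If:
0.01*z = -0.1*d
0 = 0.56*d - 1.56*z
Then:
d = 0.00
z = 0.00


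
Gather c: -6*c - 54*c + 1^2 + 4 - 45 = -60*c - 40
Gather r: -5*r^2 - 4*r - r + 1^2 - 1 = -5*r^2 - 5*r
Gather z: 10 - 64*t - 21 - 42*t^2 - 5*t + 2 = -42*t^2 - 69*t - 9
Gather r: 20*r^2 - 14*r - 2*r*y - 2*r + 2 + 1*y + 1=20*r^2 + r*(-2*y - 16) + y + 3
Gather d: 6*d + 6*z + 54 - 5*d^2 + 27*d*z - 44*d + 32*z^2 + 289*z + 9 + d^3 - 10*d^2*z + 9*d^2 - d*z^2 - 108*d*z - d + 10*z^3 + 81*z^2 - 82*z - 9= d^3 + d^2*(4 - 10*z) + d*(-z^2 - 81*z - 39) + 10*z^3 + 113*z^2 + 213*z + 54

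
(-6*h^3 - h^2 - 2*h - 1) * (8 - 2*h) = 12*h^4 - 46*h^3 - 4*h^2 - 14*h - 8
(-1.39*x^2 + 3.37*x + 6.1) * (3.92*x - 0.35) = -5.4488*x^3 + 13.6969*x^2 + 22.7325*x - 2.135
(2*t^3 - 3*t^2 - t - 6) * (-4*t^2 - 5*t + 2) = -8*t^5 + 2*t^4 + 23*t^3 + 23*t^2 + 28*t - 12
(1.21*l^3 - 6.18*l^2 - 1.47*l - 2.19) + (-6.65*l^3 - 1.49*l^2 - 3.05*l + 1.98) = -5.44*l^3 - 7.67*l^2 - 4.52*l - 0.21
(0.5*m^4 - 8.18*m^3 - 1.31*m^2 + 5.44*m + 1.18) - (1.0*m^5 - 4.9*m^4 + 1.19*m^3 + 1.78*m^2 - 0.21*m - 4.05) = -1.0*m^5 + 5.4*m^4 - 9.37*m^3 - 3.09*m^2 + 5.65*m + 5.23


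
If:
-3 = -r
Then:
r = 3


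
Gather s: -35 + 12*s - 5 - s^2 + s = -s^2 + 13*s - 40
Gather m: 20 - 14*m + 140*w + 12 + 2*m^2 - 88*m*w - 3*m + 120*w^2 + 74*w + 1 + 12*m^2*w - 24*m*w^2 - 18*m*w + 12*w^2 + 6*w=m^2*(12*w + 2) + m*(-24*w^2 - 106*w - 17) + 132*w^2 + 220*w + 33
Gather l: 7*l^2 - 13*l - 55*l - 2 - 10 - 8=7*l^2 - 68*l - 20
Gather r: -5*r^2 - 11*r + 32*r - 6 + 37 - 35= -5*r^2 + 21*r - 4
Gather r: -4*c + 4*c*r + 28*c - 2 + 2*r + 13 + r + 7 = 24*c + r*(4*c + 3) + 18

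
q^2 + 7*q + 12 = (q + 3)*(q + 4)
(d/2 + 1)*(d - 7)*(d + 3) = d^3/2 - d^2 - 29*d/2 - 21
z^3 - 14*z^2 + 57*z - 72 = (z - 8)*(z - 3)^2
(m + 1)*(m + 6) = m^2 + 7*m + 6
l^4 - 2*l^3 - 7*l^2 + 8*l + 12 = (l - 3)*(l - 2)*(l + 1)*(l + 2)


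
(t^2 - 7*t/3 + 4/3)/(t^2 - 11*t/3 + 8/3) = (3*t - 4)/(3*t - 8)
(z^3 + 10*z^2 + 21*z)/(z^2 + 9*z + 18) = z*(z + 7)/(z + 6)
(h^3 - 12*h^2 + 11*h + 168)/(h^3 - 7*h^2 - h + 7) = (h^2 - 5*h - 24)/(h^2 - 1)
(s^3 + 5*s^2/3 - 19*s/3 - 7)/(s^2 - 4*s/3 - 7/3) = s + 3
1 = 1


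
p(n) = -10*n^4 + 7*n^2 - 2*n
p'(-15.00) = 134788.00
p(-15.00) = -504645.00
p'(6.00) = -8558.00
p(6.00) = -12720.00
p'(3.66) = -1911.88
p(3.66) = -1707.97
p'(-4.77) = 4272.47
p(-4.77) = -5008.13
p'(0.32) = 1.17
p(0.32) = -0.03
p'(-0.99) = 22.95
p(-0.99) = -0.77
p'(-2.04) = 309.03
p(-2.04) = -139.98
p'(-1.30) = 67.68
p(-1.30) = -14.13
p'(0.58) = -1.68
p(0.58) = 0.06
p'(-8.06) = 20829.42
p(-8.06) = -41731.83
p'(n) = -40*n^3 + 14*n - 2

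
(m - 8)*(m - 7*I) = m^2 - 8*m - 7*I*m + 56*I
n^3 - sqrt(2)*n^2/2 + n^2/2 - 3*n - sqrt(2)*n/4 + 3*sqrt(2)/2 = (n - 3/2)*(n + 2)*(n - sqrt(2)/2)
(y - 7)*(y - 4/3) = y^2 - 25*y/3 + 28/3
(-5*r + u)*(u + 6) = -5*r*u - 30*r + u^2 + 6*u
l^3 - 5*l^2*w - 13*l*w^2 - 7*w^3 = (l - 7*w)*(l + w)^2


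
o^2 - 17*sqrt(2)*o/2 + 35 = (o - 5*sqrt(2))*(o - 7*sqrt(2)/2)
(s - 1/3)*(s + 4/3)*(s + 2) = s^3 + 3*s^2 + 14*s/9 - 8/9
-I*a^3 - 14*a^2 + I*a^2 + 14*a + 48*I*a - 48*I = (a - 8*I)*(a - 6*I)*(-I*a + I)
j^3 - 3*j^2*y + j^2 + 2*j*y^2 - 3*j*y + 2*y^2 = (j + 1)*(j - 2*y)*(j - y)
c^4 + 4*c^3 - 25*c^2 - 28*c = c*(c - 4)*(c + 1)*(c + 7)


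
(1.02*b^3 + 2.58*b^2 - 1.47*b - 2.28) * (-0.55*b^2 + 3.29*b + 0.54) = -0.561*b^5 + 1.9368*b^4 + 9.8475*b^3 - 2.1891*b^2 - 8.295*b - 1.2312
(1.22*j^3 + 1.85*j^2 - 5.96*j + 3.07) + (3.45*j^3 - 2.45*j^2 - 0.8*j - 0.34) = 4.67*j^3 - 0.6*j^2 - 6.76*j + 2.73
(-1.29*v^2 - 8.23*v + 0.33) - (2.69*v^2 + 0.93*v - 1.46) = -3.98*v^2 - 9.16*v + 1.79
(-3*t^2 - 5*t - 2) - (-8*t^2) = 5*t^2 - 5*t - 2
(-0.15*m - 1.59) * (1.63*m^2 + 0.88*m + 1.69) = -0.2445*m^3 - 2.7237*m^2 - 1.6527*m - 2.6871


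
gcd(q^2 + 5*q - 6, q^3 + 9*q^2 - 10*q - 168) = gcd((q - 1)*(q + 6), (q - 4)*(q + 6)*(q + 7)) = q + 6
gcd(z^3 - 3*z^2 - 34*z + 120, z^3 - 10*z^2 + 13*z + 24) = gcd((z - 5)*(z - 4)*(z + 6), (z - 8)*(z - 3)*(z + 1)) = 1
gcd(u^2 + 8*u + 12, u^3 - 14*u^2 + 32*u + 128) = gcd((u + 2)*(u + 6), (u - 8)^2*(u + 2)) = u + 2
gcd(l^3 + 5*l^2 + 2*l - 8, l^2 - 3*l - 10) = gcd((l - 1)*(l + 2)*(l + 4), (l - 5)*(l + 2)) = l + 2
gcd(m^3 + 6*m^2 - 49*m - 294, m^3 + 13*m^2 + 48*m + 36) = m + 6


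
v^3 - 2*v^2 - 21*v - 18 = (v - 6)*(v + 1)*(v + 3)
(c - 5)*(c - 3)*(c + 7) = c^3 - c^2 - 41*c + 105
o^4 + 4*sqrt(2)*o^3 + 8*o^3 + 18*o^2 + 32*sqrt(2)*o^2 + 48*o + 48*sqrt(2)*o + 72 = (o + 2)*(o + 6)*(o + sqrt(2))*(o + 3*sqrt(2))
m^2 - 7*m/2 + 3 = (m - 2)*(m - 3/2)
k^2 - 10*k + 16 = (k - 8)*(k - 2)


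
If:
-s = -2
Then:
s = 2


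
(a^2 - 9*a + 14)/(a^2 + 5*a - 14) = (a - 7)/(a + 7)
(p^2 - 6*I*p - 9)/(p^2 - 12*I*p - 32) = (-p^2 + 6*I*p + 9)/(-p^2 + 12*I*p + 32)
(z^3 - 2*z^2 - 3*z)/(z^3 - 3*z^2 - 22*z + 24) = z*(z^2 - 2*z - 3)/(z^3 - 3*z^2 - 22*z + 24)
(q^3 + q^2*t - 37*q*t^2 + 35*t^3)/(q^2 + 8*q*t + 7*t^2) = (q^2 - 6*q*t + 5*t^2)/(q + t)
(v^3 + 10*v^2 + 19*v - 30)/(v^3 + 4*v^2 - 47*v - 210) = (v - 1)/(v - 7)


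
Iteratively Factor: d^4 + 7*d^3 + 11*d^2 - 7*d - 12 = (d + 3)*(d^3 + 4*d^2 - d - 4) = (d + 3)*(d + 4)*(d^2 - 1) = (d - 1)*(d + 3)*(d + 4)*(d + 1)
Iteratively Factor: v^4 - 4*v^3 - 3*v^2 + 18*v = (v + 2)*(v^3 - 6*v^2 + 9*v) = v*(v + 2)*(v^2 - 6*v + 9) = v*(v - 3)*(v + 2)*(v - 3)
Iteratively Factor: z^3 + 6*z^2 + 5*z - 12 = (z + 3)*(z^2 + 3*z - 4) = (z + 3)*(z + 4)*(z - 1)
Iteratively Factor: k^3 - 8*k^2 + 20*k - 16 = (k - 2)*(k^2 - 6*k + 8) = (k - 2)^2*(k - 4)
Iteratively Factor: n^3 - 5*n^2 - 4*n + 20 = (n + 2)*(n^2 - 7*n + 10) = (n - 2)*(n + 2)*(n - 5)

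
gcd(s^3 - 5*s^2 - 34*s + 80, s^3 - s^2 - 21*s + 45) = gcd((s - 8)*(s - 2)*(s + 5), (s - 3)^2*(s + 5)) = s + 5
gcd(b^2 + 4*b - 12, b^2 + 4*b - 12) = b^2 + 4*b - 12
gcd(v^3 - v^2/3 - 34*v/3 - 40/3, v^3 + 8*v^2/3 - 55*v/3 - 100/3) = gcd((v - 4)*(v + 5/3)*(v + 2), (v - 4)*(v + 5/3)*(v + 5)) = v^2 - 7*v/3 - 20/3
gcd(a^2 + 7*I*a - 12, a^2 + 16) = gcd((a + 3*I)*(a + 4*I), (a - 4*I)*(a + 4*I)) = a + 4*I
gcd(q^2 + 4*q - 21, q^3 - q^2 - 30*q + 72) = q - 3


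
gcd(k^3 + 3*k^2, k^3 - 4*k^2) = k^2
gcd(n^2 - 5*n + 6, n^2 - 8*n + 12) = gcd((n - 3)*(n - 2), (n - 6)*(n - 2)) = n - 2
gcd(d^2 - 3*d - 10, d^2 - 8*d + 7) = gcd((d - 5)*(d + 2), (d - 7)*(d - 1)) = 1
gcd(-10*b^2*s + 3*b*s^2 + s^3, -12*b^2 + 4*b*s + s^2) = -2*b + s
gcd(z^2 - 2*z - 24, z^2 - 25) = 1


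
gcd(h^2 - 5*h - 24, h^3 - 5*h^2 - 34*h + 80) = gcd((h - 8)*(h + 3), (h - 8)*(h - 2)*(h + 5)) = h - 8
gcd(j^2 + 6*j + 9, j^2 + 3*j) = j + 3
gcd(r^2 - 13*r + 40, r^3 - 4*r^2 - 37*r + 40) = r - 8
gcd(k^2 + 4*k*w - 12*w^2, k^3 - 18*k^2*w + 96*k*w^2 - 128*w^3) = -k + 2*w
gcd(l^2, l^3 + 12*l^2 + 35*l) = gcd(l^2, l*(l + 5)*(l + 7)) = l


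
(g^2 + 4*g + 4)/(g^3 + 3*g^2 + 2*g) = (g + 2)/(g*(g + 1))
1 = 1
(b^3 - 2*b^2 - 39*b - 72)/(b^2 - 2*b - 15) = (b^2 - 5*b - 24)/(b - 5)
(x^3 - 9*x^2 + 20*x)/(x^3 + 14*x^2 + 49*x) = (x^2 - 9*x + 20)/(x^2 + 14*x + 49)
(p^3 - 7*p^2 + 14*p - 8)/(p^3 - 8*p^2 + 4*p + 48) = (p^2 - 3*p + 2)/(p^2 - 4*p - 12)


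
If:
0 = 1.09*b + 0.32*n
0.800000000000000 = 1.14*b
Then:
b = 0.70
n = -2.39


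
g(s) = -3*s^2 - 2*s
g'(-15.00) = 88.00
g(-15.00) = -645.00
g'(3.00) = -20.00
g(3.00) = -33.00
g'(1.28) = -9.68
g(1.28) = -7.48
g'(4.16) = -26.96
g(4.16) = -60.24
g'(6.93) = -43.58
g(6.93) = -157.93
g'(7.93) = -49.58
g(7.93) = -204.51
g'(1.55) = -11.30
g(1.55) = -10.31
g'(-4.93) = 27.58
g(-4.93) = -63.05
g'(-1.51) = 7.06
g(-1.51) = -3.82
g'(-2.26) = 11.56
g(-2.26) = -10.80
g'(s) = -6*s - 2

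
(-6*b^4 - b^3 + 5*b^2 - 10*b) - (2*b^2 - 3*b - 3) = -6*b^4 - b^3 + 3*b^2 - 7*b + 3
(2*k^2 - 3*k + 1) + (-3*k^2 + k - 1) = -k^2 - 2*k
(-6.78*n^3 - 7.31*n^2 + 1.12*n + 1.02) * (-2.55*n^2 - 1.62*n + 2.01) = 17.289*n^5 + 29.6241*n^4 - 4.6416*n^3 - 19.1085*n^2 + 0.5988*n + 2.0502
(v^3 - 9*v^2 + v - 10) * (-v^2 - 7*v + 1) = -v^5 + 2*v^4 + 63*v^3 - 6*v^2 + 71*v - 10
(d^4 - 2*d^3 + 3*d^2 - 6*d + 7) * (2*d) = 2*d^5 - 4*d^4 + 6*d^3 - 12*d^2 + 14*d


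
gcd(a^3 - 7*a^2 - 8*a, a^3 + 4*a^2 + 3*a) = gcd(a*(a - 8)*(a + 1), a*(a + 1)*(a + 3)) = a^2 + a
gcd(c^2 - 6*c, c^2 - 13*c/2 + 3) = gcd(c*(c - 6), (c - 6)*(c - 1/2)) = c - 6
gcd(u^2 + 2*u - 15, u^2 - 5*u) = 1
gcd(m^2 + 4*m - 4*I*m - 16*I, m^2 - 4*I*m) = m - 4*I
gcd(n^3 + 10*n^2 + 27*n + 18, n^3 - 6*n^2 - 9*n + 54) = n + 3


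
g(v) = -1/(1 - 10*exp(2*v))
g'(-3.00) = -0.05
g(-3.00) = -1.03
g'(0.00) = -0.25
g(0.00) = 0.11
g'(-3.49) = -0.02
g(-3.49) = -1.01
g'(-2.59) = -0.13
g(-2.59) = -1.06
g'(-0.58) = -1.38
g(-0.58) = 0.47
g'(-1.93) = -0.68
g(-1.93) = -1.27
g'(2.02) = -0.00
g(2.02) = 0.00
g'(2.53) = -0.00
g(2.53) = 0.00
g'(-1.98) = -0.58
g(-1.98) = -1.24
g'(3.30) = -0.00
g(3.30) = 0.00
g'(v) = -20*exp(2*v)/(1 - 10*exp(2*v))^2 = -20*exp(2*v)/(10*exp(2*v) - 1)^2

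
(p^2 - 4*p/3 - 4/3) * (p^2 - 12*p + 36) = p^4 - 40*p^3/3 + 152*p^2/3 - 32*p - 48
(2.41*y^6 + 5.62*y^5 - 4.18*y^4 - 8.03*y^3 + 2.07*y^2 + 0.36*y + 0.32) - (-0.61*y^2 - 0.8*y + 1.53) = 2.41*y^6 + 5.62*y^5 - 4.18*y^4 - 8.03*y^3 + 2.68*y^2 + 1.16*y - 1.21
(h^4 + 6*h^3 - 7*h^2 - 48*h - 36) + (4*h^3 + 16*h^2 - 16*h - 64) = h^4 + 10*h^3 + 9*h^2 - 64*h - 100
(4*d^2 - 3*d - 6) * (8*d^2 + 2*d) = 32*d^4 - 16*d^3 - 54*d^2 - 12*d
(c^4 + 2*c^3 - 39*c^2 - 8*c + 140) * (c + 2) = c^5 + 4*c^4 - 35*c^3 - 86*c^2 + 124*c + 280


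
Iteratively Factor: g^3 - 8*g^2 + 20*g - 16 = (g - 2)*(g^2 - 6*g + 8) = (g - 2)^2*(g - 4)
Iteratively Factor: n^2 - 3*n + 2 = (n - 2)*(n - 1)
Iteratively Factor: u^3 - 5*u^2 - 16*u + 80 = (u + 4)*(u^2 - 9*u + 20) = (u - 5)*(u + 4)*(u - 4)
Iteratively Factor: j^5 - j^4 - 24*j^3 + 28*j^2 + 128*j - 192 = (j - 4)*(j^4 + 3*j^3 - 12*j^2 - 20*j + 48) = (j - 4)*(j - 2)*(j^3 + 5*j^2 - 2*j - 24) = (j - 4)*(j - 2)*(j + 3)*(j^2 + 2*j - 8) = (j - 4)*(j - 2)^2*(j + 3)*(j + 4)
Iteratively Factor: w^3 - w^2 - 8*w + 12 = (w - 2)*(w^2 + w - 6) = (w - 2)^2*(w + 3)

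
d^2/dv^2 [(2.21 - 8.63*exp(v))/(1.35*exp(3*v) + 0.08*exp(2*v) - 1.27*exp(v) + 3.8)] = (-62.9127000000001*exp(6*v) + 33.453405*exp(5*v) - 56.614292*exp(4*v) + 567.136378*exp(3*v) - 86.968188*exp(2*v) - 40.771231*exp(v) - 113.95174)*exp(v)/(2.460375*exp(9*v) + 0.4374*exp(8*v) - 6.917805*exp(7*v) + 19.954052*exp(6*v) + 8.970261*exp(5*v) - 38.630544*exp(4*v) + 54.117137*exp(3*v) + 21.85266*exp(2*v) - 55.0164*exp(v) + 54.872)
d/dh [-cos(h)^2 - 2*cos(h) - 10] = 2*(cos(h) + 1)*sin(h)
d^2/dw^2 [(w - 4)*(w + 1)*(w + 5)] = 6*w + 4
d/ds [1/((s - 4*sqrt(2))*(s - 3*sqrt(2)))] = (-2*s + 7*sqrt(2))/(s^4 - 14*sqrt(2)*s^3 + 146*s^2 - 336*sqrt(2)*s + 576)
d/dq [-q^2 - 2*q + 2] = -2*q - 2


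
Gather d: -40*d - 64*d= -104*d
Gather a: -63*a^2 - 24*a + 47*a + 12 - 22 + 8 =-63*a^2 + 23*a - 2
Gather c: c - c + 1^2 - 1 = 0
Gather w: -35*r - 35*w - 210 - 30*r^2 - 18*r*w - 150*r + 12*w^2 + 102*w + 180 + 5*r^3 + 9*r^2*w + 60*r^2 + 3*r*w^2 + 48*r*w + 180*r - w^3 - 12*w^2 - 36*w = 5*r^3 + 30*r^2 + 3*r*w^2 - 5*r - w^3 + w*(9*r^2 + 30*r + 31) - 30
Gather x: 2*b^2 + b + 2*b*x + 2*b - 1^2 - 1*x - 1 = 2*b^2 + 3*b + x*(2*b - 1) - 2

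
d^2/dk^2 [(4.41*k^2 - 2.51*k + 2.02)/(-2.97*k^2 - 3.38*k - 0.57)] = (132.82137*k^3 - 62.115174*k^2 - 147.162906*k - 51.85241)/(26.198073*k^6 + 89.443926*k^5 + 116.875143*k^4 + 72.946484*k^3 + 22.430583*k^2 + 3.294486*k + 0.185193)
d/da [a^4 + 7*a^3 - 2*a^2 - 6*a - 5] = 4*a^3 + 21*a^2 - 4*a - 6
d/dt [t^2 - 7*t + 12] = 2*t - 7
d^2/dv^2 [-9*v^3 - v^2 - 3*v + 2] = -54*v - 2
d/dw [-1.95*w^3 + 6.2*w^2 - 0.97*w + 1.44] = -5.85*w^2 + 12.4*w - 0.97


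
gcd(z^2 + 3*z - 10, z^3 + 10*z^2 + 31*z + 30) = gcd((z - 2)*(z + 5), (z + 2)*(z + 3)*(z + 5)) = z + 5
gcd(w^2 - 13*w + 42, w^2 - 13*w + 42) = w^2 - 13*w + 42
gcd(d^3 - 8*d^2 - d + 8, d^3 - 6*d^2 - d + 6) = d^2 - 1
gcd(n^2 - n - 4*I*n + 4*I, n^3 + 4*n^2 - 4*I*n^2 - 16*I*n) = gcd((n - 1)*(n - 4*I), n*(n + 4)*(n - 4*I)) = n - 4*I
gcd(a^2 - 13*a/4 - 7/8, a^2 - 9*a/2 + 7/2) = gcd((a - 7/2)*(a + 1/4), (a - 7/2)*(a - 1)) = a - 7/2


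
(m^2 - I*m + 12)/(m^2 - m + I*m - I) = (m^2 - I*m + 12)/(m^2 - m + I*m - I)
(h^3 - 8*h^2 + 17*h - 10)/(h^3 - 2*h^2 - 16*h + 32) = (h^2 - 6*h + 5)/(h^2 - 16)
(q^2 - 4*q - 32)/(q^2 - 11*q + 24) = (q + 4)/(q - 3)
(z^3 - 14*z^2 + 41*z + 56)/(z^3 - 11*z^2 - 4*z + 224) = (z + 1)/(z + 4)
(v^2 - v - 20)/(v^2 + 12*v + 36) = (v^2 - v - 20)/(v^2 + 12*v + 36)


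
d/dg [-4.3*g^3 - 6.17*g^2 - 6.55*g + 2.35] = -12.9*g^2 - 12.34*g - 6.55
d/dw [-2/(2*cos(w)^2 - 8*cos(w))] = 2*(2 - cos(w))*sin(w)/((cos(w) - 4)^2*cos(w)^2)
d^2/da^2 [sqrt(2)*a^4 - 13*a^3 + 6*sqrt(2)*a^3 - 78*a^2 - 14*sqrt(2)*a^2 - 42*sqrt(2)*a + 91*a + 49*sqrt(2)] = 12*sqrt(2)*a^2 - 78*a + 36*sqrt(2)*a - 156 - 28*sqrt(2)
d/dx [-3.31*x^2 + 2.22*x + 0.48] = 2.22 - 6.62*x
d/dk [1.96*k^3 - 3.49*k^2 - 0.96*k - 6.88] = 5.88*k^2 - 6.98*k - 0.96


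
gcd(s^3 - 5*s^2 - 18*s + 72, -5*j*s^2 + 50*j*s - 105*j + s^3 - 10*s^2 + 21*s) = s - 3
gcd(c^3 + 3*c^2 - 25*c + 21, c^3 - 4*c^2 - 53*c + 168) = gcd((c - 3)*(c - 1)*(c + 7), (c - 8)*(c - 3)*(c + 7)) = c^2 + 4*c - 21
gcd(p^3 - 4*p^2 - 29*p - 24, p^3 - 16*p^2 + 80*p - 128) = p - 8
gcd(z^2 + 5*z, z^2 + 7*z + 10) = z + 5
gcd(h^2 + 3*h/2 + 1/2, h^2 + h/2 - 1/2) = h + 1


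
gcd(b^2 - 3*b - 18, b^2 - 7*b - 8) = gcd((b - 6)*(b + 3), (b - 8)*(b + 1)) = 1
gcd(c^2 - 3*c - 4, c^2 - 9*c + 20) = c - 4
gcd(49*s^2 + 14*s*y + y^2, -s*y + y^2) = 1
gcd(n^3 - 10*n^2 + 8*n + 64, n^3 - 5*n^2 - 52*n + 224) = n^2 - 12*n + 32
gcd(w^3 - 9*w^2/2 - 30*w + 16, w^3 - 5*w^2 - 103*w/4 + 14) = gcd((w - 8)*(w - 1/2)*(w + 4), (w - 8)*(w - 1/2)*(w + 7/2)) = w^2 - 17*w/2 + 4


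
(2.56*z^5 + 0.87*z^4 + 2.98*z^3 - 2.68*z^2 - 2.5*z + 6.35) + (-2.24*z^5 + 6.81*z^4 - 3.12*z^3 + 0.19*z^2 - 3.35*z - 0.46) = 0.32*z^5 + 7.68*z^4 - 0.14*z^3 - 2.49*z^2 - 5.85*z + 5.89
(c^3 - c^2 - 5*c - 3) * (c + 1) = c^4 - 6*c^2 - 8*c - 3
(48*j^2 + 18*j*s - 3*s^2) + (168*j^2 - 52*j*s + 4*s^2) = 216*j^2 - 34*j*s + s^2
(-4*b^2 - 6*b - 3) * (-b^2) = 4*b^4 + 6*b^3 + 3*b^2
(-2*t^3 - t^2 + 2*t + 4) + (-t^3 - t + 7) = -3*t^3 - t^2 + t + 11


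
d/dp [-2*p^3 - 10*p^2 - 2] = 2*p*(-3*p - 10)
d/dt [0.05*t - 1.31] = 0.0500000000000000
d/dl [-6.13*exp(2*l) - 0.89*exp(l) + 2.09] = (-12.26*exp(l) - 0.89)*exp(l)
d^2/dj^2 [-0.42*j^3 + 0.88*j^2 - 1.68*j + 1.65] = 1.76 - 2.52*j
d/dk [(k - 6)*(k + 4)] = 2*k - 2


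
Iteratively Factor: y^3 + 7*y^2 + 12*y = (y + 3)*(y^2 + 4*y) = y*(y + 3)*(y + 4)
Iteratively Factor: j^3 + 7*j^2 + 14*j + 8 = (j + 2)*(j^2 + 5*j + 4) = (j + 1)*(j + 2)*(j + 4)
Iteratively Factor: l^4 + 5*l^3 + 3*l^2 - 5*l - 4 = (l + 4)*(l^3 + l^2 - l - 1) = (l + 1)*(l + 4)*(l^2 - 1) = (l + 1)^2*(l + 4)*(l - 1)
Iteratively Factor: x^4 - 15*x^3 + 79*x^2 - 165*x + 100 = (x - 1)*(x^3 - 14*x^2 + 65*x - 100) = (x - 4)*(x - 1)*(x^2 - 10*x + 25) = (x - 5)*(x - 4)*(x - 1)*(x - 5)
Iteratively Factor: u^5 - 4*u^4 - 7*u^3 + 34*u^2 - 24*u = (u - 1)*(u^4 - 3*u^3 - 10*u^2 + 24*u) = u*(u - 1)*(u^3 - 3*u^2 - 10*u + 24) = u*(u - 2)*(u - 1)*(u^2 - u - 12) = u*(u - 2)*(u - 1)*(u + 3)*(u - 4)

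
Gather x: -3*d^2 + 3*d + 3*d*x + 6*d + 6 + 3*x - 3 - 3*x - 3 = -3*d^2 + 3*d*x + 9*d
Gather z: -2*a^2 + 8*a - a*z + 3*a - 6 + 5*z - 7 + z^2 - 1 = -2*a^2 + 11*a + z^2 + z*(5 - a) - 14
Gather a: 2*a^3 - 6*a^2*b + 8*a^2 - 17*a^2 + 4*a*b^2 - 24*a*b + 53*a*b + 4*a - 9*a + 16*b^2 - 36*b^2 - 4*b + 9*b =2*a^3 + a^2*(-6*b - 9) + a*(4*b^2 + 29*b - 5) - 20*b^2 + 5*b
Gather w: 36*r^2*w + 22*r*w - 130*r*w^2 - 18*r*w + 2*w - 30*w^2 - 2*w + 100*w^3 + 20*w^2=100*w^3 + w^2*(-130*r - 10) + w*(36*r^2 + 4*r)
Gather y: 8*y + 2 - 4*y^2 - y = -4*y^2 + 7*y + 2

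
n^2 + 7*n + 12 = (n + 3)*(n + 4)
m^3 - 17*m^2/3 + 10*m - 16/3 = (m - 8/3)*(m - 2)*(m - 1)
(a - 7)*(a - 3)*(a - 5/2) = a^3 - 25*a^2/2 + 46*a - 105/2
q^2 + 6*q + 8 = (q + 2)*(q + 4)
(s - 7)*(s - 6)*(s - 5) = s^3 - 18*s^2 + 107*s - 210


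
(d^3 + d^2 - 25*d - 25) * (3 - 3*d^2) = -3*d^5 - 3*d^4 + 78*d^3 + 78*d^2 - 75*d - 75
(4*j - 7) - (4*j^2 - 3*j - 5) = -4*j^2 + 7*j - 2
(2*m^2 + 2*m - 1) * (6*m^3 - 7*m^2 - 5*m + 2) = 12*m^5 - 2*m^4 - 30*m^3 + m^2 + 9*m - 2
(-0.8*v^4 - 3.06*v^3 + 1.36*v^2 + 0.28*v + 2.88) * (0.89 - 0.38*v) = 0.304*v^5 + 0.4508*v^4 - 3.2402*v^3 + 1.104*v^2 - 0.8452*v + 2.5632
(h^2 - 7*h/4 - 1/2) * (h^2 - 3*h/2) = h^4 - 13*h^3/4 + 17*h^2/8 + 3*h/4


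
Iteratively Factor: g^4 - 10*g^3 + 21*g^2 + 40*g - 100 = (g - 5)*(g^3 - 5*g^2 - 4*g + 20) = (g - 5)*(g + 2)*(g^2 - 7*g + 10) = (g - 5)^2*(g + 2)*(g - 2)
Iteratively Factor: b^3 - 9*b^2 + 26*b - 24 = (b - 2)*(b^2 - 7*b + 12) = (b - 4)*(b - 2)*(b - 3)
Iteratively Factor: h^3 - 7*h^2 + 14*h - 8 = (h - 2)*(h^2 - 5*h + 4) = (h - 4)*(h - 2)*(h - 1)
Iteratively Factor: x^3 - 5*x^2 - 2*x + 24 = (x - 3)*(x^2 - 2*x - 8) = (x - 3)*(x + 2)*(x - 4)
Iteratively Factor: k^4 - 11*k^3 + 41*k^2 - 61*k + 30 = (k - 5)*(k^3 - 6*k^2 + 11*k - 6) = (k - 5)*(k - 2)*(k^2 - 4*k + 3) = (k - 5)*(k - 2)*(k - 1)*(k - 3)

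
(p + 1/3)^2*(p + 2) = p^3 + 8*p^2/3 + 13*p/9 + 2/9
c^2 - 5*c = c*(c - 5)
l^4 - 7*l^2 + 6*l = l*(l - 2)*(l - 1)*(l + 3)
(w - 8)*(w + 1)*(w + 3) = w^3 - 4*w^2 - 29*w - 24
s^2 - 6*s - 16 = (s - 8)*(s + 2)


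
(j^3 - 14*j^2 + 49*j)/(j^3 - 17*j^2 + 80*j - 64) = j*(j^2 - 14*j + 49)/(j^3 - 17*j^2 + 80*j - 64)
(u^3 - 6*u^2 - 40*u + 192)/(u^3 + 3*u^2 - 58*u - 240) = (u - 4)/(u + 5)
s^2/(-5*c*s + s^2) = s/(-5*c + s)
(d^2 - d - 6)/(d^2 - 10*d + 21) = (d + 2)/(d - 7)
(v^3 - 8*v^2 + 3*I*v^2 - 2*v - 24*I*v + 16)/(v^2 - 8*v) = v + 3*I - 2/v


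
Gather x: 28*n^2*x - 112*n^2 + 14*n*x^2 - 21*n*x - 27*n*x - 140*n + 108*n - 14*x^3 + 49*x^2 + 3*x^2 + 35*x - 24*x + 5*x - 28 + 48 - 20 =-112*n^2 - 32*n - 14*x^3 + x^2*(14*n + 52) + x*(28*n^2 - 48*n + 16)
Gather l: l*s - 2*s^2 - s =l*s - 2*s^2 - s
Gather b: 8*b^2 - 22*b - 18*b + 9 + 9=8*b^2 - 40*b + 18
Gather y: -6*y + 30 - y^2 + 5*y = -y^2 - y + 30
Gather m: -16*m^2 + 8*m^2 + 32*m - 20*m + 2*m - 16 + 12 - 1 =-8*m^2 + 14*m - 5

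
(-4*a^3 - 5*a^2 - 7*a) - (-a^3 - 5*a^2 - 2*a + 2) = -3*a^3 - 5*a - 2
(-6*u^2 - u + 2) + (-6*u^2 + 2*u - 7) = -12*u^2 + u - 5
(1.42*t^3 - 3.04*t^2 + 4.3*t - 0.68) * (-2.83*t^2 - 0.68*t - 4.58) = -4.0186*t^5 + 7.6376*t^4 - 16.6054*t^3 + 12.9236*t^2 - 19.2316*t + 3.1144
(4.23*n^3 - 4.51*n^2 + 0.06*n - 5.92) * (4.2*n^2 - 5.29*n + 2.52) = 17.766*n^5 - 41.3187*n^4 + 34.7695*n^3 - 36.5466*n^2 + 31.468*n - 14.9184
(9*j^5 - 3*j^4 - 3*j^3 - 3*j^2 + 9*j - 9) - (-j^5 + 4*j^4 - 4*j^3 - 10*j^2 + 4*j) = 10*j^5 - 7*j^4 + j^3 + 7*j^2 + 5*j - 9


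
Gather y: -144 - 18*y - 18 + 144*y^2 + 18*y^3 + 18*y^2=18*y^3 + 162*y^2 - 18*y - 162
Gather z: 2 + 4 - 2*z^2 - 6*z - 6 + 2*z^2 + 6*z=0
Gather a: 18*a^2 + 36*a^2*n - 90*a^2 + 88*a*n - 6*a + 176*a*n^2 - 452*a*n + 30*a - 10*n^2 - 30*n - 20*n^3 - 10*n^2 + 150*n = a^2*(36*n - 72) + a*(176*n^2 - 364*n + 24) - 20*n^3 - 20*n^2 + 120*n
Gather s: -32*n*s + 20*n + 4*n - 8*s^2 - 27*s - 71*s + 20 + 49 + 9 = 24*n - 8*s^2 + s*(-32*n - 98) + 78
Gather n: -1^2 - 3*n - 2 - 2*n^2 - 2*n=-2*n^2 - 5*n - 3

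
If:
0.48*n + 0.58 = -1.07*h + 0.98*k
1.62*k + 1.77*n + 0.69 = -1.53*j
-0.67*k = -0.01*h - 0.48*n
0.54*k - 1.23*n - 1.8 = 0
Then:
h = -1.00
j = 3.67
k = -1.55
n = -2.14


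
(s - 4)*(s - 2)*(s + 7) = s^3 + s^2 - 34*s + 56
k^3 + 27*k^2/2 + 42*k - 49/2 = (k - 1/2)*(k + 7)^2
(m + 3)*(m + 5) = m^2 + 8*m + 15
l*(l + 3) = l^2 + 3*l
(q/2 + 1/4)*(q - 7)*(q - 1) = q^3/2 - 15*q^2/4 + 3*q/2 + 7/4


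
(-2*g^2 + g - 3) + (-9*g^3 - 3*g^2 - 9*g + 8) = -9*g^3 - 5*g^2 - 8*g + 5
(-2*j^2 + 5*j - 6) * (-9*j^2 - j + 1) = 18*j^4 - 43*j^3 + 47*j^2 + 11*j - 6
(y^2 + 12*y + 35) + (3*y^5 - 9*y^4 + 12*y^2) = 3*y^5 - 9*y^4 + 13*y^2 + 12*y + 35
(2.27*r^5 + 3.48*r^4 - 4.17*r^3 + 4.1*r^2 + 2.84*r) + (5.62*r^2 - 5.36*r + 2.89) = 2.27*r^5 + 3.48*r^4 - 4.17*r^3 + 9.72*r^2 - 2.52*r + 2.89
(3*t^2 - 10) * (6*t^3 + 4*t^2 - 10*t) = 18*t^5 + 12*t^4 - 90*t^3 - 40*t^2 + 100*t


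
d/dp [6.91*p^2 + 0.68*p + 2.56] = 13.82*p + 0.68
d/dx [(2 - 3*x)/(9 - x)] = -25/(x - 9)^2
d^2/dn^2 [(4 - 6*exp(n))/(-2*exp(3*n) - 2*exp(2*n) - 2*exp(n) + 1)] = (96*exp(6*n) - 72*exp(5*n) - 248*exp(4*n) + 36*exp(3*n) - 48*exp(2*n) - 36*exp(n) - 2)*exp(n)/(8*exp(9*n) + 24*exp(8*n) + 48*exp(7*n) + 44*exp(6*n) + 24*exp(5*n) - 12*exp(4*n) - 10*exp(3*n) - 6*exp(2*n) + 6*exp(n) - 1)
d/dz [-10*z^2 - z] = -20*z - 1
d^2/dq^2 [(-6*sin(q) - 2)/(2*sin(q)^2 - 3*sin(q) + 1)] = 4*(6*(1 - cos(q)^2)^2 - 23*sin(q)*cos(q)^2 + 16*cos(q)^2)/((sin(q) - 1)^2*(2*sin(q) - 1)^3)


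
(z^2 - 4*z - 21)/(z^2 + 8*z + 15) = (z - 7)/(z + 5)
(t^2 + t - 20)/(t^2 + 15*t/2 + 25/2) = 2*(t - 4)/(2*t + 5)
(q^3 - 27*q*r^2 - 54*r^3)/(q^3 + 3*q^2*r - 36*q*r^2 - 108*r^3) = (q + 3*r)/(q + 6*r)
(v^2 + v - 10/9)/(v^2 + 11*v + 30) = (v^2 + v - 10/9)/(v^2 + 11*v + 30)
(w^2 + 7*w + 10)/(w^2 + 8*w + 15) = (w + 2)/(w + 3)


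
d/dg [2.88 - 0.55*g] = -0.550000000000000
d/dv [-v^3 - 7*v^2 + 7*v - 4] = -3*v^2 - 14*v + 7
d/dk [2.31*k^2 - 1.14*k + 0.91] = 4.62*k - 1.14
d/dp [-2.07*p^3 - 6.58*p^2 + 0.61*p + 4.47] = -6.21*p^2 - 13.16*p + 0.61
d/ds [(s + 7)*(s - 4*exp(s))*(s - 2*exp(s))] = -6*s^2*exp(s) + 3*s^2 + 16*s*exp(2*s) - 54*s*exp(s) + 14*s + 120*exp(2*s) - 42*exp(s)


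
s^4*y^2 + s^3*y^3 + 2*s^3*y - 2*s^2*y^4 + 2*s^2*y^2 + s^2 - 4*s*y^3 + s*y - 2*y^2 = (s - y)*(s + 2*y)*(s*y + 1)^2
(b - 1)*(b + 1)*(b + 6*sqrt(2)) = b^3 + 6*sqrt(2)*b^2 - b - 6*sqrt(2)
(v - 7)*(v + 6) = v^2 - v - 42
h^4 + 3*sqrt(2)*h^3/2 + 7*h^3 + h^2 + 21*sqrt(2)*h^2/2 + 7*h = h*(h + 7)*(h + sqrt(2)/2)*(h + sqrt(2))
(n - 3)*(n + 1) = n^2 - 2*n - 3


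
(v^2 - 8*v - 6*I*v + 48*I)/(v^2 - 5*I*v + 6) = (v - 8)/(v + I)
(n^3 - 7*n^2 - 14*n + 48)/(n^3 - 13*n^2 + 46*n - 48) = (n + 3)/(n - 3)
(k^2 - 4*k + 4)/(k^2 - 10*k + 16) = (k - 2)/(k - 8)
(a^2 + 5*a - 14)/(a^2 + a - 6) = (a + 7)/(a + 3)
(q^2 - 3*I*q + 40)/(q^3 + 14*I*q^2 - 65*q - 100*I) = (q - 8*I)/(q^2 + 9*I*q - 20)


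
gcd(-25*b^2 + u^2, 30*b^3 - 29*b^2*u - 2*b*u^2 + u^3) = 5*b + u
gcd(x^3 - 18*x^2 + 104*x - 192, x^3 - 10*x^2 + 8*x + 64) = x^2 - 12*x + 32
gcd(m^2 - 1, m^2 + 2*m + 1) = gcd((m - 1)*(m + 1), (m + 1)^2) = m + 1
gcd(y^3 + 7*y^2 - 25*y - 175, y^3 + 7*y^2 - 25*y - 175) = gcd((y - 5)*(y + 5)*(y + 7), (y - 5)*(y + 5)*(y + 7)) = y^3 + 7*y^2 - 25*y - 175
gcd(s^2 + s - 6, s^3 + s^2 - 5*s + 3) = s + 3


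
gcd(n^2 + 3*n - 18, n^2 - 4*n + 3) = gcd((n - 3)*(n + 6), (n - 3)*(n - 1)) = n - 3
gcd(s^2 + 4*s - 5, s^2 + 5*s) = s + 5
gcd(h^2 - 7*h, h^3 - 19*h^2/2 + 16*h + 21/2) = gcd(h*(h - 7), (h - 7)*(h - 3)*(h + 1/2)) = h - 7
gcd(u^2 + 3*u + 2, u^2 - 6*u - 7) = u + 1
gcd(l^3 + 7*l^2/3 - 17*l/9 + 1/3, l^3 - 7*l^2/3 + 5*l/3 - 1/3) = l - 1/3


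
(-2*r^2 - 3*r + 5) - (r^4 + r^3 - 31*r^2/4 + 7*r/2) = -r^4 - r^3 + 23*r^2/4 - 13*r/2 + 5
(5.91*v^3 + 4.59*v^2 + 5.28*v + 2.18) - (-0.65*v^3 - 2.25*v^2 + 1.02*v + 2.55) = 6.56*v^3 + 6.84*v^2 + 4.26*v - 0.37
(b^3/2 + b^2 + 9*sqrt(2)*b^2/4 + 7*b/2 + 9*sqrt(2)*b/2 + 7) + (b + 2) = b^3/2 + b^2 + 9*sqrt(2)*b^2/4 + 9*b/2 + 9*sqrt(2)*b/2 + 9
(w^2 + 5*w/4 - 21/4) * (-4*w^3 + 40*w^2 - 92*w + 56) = -4*w^5 + 35*w^4 - 21*w^3 - 269*w^2 + 553*w - 294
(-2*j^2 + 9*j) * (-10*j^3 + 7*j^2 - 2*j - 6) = 20*j^5 - 104*j^4 + 67*j^3 - 6*j^2 - 54*j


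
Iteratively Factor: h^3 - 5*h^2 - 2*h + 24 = (h - 3)*(h^2 - 2*h - 8) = (h - 4)*(h - 3)*(h + 2)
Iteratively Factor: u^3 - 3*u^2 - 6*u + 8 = (u - 1)*(u^2 - 2*u - 8) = (u - 4)*(u - 1)*(u + 2)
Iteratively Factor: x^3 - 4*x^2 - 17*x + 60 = (x - 5)*(x^2 + x - 12) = (x - 5)*(x + 4)*(x - 3)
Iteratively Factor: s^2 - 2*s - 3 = (s - 3)*(s + 1)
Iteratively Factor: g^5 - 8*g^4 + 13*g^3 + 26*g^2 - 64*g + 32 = (g - 4)*(g^4 - 4*g^3 - 3*g^2 + 14*g - 8) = (g - 4)^2*(g^3 - 3*g + 2) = (g - 4)^2*(g - 1)*(g^2 + g - 2) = (g - 4)^2*(g - 1)^2*(g + 2)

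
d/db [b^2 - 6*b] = 2*b - 6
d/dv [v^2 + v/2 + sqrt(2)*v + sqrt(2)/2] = 2*v + 1/2 + sqrt(2)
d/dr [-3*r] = -3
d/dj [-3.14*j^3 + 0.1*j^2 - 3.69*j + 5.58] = -9.42*j^2 + 0.2*j - 3.69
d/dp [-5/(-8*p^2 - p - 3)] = 5*(-16*p - 1)/(8*p^2 + p + 3)^2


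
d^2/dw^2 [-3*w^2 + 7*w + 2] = -6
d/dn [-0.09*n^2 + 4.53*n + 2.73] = 4.53 - 0.18*n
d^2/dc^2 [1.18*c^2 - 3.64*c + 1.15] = 2.36000000000000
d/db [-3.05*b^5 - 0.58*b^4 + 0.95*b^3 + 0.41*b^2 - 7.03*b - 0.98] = -15.25*b^4 - 2.32*b^3 + 2.85*b^2 + 0.82*b - 7.03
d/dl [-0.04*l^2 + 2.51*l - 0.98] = 2.51 - 0.08*l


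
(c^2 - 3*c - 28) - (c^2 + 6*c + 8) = -9*c - 36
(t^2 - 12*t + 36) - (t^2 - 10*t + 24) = 12 - 2*t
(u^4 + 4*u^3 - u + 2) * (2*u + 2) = 2*u^5 + 10*u^4 + 8*u^3 - 2*u^2 + 2*u + 4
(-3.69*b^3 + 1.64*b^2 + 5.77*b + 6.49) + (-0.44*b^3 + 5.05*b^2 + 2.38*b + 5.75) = -4.13*b^3 + 6.69*b^2 + 8.15*b + 12.24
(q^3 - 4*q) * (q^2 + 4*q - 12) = q^5 + 4*q^4 - 16*q^3 - 16*q^2 + 48*q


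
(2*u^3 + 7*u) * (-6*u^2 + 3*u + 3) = -12*u^5 + 6*u^4 - 36*u^3 + 21*u^2 + 21*u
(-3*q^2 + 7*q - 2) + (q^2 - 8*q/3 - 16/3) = -2*q^2 + 13*q/3 - 22/3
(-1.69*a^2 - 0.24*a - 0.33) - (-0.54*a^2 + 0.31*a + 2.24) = -1.15*a^2 - 0.55*a - 2.57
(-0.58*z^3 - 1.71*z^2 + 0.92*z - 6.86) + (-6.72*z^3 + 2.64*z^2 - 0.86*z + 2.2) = -7.3*z^3 + 0.93*z^2 + 0.0600000000000001*z - 4.66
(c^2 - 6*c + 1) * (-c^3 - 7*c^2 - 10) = -c^5 - c^4 + 41*c^3 - 17*c^2 + 60*c - 10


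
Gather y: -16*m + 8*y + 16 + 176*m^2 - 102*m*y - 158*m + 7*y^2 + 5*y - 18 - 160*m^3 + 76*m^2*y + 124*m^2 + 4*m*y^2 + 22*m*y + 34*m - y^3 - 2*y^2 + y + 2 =-160*m^3 + 300*m^2 - 140*m - y^3 + y^2*(4*m + 5) + y*(76*m^2 - 80*m + 14)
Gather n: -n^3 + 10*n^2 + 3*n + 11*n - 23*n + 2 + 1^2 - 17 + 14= -n^3 + 10*n^2 - 9*n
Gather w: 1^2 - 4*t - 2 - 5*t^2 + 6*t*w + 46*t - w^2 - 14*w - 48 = -5*t^2 + 42*t - w^2 + w*(6*t - 14) - 49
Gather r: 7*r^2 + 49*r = 7*r^2 + 49*r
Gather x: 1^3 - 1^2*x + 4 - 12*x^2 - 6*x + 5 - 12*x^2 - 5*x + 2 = -24*x^2 - 12*x + 12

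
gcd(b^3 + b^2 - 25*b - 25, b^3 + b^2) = b + 1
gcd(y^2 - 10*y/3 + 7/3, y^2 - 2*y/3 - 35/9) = y - 7/3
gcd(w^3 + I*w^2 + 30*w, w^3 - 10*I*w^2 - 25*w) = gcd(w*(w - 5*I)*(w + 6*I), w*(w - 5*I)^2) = w^2 - 5*I*w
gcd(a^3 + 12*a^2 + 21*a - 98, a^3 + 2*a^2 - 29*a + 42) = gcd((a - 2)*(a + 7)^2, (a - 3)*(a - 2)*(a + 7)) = a^2 + 5*a - 14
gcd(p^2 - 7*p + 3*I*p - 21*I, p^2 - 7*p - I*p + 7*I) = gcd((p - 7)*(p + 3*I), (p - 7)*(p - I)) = p - 7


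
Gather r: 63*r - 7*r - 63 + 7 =56*r - 56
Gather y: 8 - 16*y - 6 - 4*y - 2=-20*y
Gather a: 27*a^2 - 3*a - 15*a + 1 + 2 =27*a^2 - 18*a + 3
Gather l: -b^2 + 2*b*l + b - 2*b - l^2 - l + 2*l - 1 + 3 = -b^2 - b - l^2 + l*(2*b + 1) + 2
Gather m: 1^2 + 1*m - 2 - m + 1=0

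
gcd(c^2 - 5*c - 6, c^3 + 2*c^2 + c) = c + 1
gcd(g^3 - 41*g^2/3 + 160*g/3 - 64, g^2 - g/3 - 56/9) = g - 8/3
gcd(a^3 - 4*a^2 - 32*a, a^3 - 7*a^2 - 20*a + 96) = a^2 - 4*a - 32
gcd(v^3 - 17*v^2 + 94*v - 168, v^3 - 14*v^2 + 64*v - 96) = v^2 - 10*v + 24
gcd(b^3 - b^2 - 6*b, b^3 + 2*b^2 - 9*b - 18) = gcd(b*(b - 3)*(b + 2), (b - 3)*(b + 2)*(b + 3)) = b^2 - b - 6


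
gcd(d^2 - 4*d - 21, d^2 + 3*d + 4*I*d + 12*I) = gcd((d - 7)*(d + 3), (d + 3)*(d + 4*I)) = d + 3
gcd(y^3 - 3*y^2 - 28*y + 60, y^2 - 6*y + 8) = y - 2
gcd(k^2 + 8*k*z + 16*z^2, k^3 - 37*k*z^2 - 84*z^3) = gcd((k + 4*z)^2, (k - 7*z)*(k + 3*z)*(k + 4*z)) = k + 4*z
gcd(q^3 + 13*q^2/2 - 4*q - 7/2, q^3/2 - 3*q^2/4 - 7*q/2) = 1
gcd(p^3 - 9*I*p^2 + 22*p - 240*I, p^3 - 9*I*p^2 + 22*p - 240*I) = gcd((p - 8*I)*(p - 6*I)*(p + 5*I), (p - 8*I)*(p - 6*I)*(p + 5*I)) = p^3 - 9*I*p^2 + 22*p - 240*I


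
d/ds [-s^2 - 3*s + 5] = -2*s - 3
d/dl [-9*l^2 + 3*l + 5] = 3 - 18*l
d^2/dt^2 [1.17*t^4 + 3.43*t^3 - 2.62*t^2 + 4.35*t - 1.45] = 14.04*t^2 + 20.58*t - 5.24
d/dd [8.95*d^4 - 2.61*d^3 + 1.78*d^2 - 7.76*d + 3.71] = 35.8*d^3 - 7.83*d^2 + 3.56*d - 7.76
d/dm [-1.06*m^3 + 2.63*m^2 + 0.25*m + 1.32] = -3.18*m^2 + 5.26*m + 0.25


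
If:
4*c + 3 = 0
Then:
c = -3/4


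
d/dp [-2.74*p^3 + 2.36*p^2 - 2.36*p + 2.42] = -8.22*p^2 + 4.72*p - 2.36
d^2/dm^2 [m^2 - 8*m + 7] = 2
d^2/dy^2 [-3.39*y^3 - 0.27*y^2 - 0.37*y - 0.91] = -20.34*y - 0.54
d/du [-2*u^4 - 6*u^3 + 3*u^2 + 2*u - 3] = -8*u^3 - 18*u^2 + 6*u + 2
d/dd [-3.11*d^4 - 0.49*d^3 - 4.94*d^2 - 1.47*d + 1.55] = -12.44*d^3 - 1.47*d^2 - 9.88*d - 1.47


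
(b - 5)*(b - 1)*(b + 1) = b^3 - 5*b^2 - b + 5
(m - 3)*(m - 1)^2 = m^3 - 5*m^2 + 7*m - 3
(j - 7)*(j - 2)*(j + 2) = j^3 - 7*j^2 - 4*j + 28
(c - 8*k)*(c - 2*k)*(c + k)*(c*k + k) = c^4*k - 9*c^3*k^2 + c^3*k + 6*c^2*k^3 - 9*c^2*k^2 + 16*c*k^4 + 6*c*k^3 + 16*k^4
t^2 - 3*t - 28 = (t - 7)*(t + 4)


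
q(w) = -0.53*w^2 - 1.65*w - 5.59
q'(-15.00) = 14.25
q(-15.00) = -100.09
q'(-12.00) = 11.07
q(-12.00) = -62.11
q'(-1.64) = 0.09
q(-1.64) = -4.31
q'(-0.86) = -0.74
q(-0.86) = -4.56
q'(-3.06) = 1.59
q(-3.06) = -5.50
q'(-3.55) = 2.11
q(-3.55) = -6.41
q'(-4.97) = 3.62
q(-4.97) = -10.48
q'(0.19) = -1.85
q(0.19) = -5.92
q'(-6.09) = 4.81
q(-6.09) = -15.20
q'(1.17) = -2.89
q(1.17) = -8.25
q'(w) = -1.06*w - 1.65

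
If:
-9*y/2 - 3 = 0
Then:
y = -2/3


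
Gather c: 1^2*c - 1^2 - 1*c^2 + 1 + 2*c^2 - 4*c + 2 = c^2 - 3*c + 2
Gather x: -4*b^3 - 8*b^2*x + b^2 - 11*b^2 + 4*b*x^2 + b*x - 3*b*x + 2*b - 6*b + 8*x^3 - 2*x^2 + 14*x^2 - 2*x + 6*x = -4*b^3 - 10*b^2 - 4*b + 8*x^3 + x^2*(4*b + 12) + x*(-8*b^2 - 2*b + 4)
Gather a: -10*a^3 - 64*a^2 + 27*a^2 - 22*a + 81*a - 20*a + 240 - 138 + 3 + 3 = -10*a^3 - 37*a^2 + 39*a + 108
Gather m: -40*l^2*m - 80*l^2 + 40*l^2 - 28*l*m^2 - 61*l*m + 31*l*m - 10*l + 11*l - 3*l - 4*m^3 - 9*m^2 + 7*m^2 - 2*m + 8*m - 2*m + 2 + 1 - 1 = -40*l^2 - 2*l - 4*m^3 + m^2*(-28*l - 2) + m*(-40*l^2 - 30*l + 4) + 2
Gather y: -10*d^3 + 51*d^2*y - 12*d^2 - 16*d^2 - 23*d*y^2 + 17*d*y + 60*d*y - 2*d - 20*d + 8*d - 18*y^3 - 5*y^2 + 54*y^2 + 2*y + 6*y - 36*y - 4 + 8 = -10*d^3 - 28*d^2 - 14*d - 18*y^3 + y^2*(49 - 23*d) + y*(51*d^2 + 77*d - 28) + 4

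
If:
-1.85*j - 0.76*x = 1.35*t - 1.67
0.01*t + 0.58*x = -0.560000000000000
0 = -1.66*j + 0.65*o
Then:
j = 41.9135135135135*x + 41.7675675675676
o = 107.040665280665*x + 106.667941787942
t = -58.0*x - 56.0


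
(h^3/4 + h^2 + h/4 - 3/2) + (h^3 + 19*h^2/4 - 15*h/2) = 5*h^3/4 + 23*h^2/4 - 29*h/4 - 3/2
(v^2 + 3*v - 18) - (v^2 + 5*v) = -2*v - 18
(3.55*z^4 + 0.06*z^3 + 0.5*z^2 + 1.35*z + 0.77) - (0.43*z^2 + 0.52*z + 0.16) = 3.55*z^4 + 0.06*z^3 + 0.07*z^2 + 0.83*z + 0.61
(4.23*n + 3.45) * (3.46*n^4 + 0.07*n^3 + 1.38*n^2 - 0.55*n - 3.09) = 14.6358*n^5 + 12.2331*n^4 + 6.0789*n^3 + 2.4345*n^2 - 14.9682*n - 10.6605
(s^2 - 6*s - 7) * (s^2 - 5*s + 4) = s^4 - 11*s^3 + 27*s^2 + 11*s - 28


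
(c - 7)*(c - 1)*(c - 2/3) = c^3 - 26*c^2/3 + 37*c/3 - 14/3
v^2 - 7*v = v*(v - 7)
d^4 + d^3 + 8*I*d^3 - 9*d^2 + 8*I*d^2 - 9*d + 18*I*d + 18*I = (d + 1)*(d - I)*(d + 3*I)*(d + 6*I)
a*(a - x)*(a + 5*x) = a^3 + 4*a^2*x - 5*a*x^2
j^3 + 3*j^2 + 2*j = j*(j + 1)*(j + 2)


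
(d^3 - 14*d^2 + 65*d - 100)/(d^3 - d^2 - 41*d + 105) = (d^2 - 9*d + 20)/(d^2 + 4*d - 21)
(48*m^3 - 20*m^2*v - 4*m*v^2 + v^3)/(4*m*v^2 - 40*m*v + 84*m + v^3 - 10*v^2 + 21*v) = (12*m^2 - 8*m*v + v^2)/(v^2 - 10*v + 21)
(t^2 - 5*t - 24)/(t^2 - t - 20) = (-t^2 + 5*t + 24)/(-t^2 + t + 20)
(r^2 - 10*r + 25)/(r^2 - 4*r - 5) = (r - 5)/(r + 1)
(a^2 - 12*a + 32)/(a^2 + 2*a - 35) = (a^2 - 12*a + 32)/(a^2 + 2*a - 35)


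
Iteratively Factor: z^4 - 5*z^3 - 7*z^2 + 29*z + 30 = (z - 3)*(z^3 - 2*z^2 - 13*z - 10) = (z - 3)*(z + 2)*(z^2 - 4*z - 5) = (z - 3)*(z + 1)*(z + 2)*(z - 5)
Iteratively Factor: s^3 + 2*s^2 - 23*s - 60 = (s + 3)*(s^2 - s - 20) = (s - 5)*(s + 3)*(s + 4)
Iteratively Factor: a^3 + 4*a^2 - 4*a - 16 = (a + 2)*(a^2 + 2*a - 8) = (a - 2)*(a + 2)*(a + 4)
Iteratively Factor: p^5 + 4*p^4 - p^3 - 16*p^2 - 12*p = (p + 2)*(p^4 + 2*p^3 - 5*p^2 - 6*p) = (p + 1)*(p + 2)*(p^3 + p^2 - 6*p) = (p - 2)*(p + 1)*(p + 2)*(p^2 + 3*p) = p*(p - 2)*(p + 1)*(p + 2)*(p + 3)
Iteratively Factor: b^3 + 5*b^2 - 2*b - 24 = (b - 2)*(b^2 + 7*b + 12) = (b - 2)*(b + 4)*(b + 3)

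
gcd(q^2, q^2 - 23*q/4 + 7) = 1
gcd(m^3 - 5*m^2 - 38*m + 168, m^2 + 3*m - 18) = m + 6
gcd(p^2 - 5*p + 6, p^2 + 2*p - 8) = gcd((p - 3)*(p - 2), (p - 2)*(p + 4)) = p - 2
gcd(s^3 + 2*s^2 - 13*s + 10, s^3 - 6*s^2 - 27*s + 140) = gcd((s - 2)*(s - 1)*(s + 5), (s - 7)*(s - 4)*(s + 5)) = s + 5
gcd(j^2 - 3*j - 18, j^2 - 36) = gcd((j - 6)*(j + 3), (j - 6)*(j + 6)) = j - 6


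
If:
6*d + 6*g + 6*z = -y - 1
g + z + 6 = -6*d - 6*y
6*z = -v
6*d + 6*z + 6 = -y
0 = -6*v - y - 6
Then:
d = -7/6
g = 5/6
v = -1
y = 0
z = 1/6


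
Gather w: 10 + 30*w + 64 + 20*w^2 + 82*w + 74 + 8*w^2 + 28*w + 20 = 28*w^2 + 140*w + 168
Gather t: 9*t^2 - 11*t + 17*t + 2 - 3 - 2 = 9*t^2 + 6*t - 3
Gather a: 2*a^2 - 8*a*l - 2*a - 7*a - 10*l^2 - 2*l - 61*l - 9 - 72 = 2*a^2 + a*(-8*l - 9) - 10*l^2 - 63*l - 81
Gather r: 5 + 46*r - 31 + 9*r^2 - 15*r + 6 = 9*r^2 + 31*r - 20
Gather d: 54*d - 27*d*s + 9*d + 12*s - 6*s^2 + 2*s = d*(63 - 27*s) - 6*s^2 + 14*s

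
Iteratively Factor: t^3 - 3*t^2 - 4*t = (t)*(t^2 - 3*t - 4) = t*(t + 1)*(t - 4)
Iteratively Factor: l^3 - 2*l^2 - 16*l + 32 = (l + 4)*(l^2 - 6*l + 8) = (l - 2)*(l + 4)*(l - 4)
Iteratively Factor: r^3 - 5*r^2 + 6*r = (r - 2)*(r^2 - 3*r) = (r - 3)*(r - 2)*(r)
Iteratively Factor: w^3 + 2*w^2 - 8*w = (w)*(w^2 + 2*w - 8) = w*(w + 4)*(w - 2)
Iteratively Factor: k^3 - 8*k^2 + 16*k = (k)*(k^2 - 8*k + 16) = k*(k - 4)*(k - 4)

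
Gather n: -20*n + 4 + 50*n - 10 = 30*n - 6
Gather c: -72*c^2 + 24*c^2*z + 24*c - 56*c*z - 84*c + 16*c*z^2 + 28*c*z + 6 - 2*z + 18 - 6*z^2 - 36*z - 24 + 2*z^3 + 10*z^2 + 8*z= c^2*(24*z - 72) + c*(16*z^2 - 28*z - 60) + 2*z^3 + 4*z^2 - 30*z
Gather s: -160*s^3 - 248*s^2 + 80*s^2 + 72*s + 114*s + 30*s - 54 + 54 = -160*s^3 - 168*s^2 + 216*s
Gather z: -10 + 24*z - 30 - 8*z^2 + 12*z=-8*z^2 + 36*z - 40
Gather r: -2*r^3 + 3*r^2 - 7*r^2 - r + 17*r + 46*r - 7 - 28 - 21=-2*r^3 - 4*r^2 + 62*r - 56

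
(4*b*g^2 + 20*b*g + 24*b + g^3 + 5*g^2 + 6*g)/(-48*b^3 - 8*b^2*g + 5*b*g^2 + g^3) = (-g^2 - 5*g - 6)/(12*b^2 - b*g - g^2)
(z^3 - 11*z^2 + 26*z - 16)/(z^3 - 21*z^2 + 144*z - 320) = (z^2 - 3*z + 2)/(z^2 - 13*z + 40)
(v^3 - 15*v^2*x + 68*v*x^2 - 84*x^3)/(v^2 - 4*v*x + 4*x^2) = (-v^2 + 13*v*x - 42*x^2)/(-v + 2*x)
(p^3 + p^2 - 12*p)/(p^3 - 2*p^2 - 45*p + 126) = p*(p + 4)/(p^2 + p - 42)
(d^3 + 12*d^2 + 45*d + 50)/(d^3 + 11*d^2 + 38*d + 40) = (d + 5)/(d + 4)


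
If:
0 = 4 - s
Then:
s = 4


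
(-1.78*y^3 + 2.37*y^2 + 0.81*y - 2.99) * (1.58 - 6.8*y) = 12.104*y^4 - 18.9284*y^3 - 1.7634*y^2 + 21.6118*y - 4.7242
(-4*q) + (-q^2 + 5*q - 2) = -q^2 + q - 2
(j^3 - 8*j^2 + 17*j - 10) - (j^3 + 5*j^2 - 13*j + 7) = -13*j^2 + 30*j - 17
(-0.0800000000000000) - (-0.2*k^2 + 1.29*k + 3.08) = 0.2*k^2 - 1.29*k - 3.16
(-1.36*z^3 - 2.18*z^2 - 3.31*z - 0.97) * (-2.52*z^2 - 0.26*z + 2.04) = 3.4272*z^5 + 5.8472*z^4 + 6.1336*z^3 - 1.1422*z^2 - 6.5002*z - 1.9788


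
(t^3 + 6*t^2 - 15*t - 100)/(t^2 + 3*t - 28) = (t^2 + 10*t + 25)/(t + 7)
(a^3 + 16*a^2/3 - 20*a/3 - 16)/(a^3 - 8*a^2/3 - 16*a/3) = (a^2 + 4*a - 12)/(a*(a - 4))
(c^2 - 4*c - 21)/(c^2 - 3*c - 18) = (c - 7)/(c - 6)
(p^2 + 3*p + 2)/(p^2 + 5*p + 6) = (p + 1)/(p + 3)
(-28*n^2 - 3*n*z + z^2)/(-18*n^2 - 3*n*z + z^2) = (28*n^2 + 3*n*z - z^2)/(18*n^2 + 3*n*z - z^2)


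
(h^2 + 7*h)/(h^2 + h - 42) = h/(h - 6)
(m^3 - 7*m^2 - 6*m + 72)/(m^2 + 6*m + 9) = (m^2 - 10*m + 24)/(m + 3)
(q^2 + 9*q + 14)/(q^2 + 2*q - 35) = (q + 2)/(q - 5)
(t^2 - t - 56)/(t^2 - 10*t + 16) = (t + 7)/(t - 2)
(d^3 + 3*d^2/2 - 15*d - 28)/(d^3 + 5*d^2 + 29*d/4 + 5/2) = 2*(2*d^2 - d - 28)/(4*d^2 + 12*d + 5)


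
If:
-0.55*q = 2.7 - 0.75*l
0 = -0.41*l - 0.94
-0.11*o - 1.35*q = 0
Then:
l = -2.29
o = 98.62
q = -8.04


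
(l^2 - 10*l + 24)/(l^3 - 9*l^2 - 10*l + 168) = (l - 4)/(l^2 - 3*l - 28)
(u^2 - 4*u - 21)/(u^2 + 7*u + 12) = (u - 7)/(u + 4)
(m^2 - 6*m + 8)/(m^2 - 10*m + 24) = (m - 2)/(m - 6)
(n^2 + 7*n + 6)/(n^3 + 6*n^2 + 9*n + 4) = (n + 6)/(n^2 + 5*n + 4)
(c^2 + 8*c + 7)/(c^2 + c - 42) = (c + 1)/(c - 6)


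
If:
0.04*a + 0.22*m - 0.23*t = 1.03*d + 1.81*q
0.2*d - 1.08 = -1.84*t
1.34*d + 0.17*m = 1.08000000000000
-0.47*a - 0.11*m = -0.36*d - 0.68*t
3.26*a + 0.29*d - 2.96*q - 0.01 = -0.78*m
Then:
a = -0.96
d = -0.13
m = 7.38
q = 0.87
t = 0.60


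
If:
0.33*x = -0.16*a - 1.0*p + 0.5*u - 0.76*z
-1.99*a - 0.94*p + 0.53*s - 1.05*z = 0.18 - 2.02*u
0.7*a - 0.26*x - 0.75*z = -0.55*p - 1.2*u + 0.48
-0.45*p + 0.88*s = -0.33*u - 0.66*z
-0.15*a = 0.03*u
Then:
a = -0.119944474371054*z - 0.03307594197375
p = 0.279559454036142 - 0.174245271121069*z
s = 0.0809391477949732 - 1.06399858490536*z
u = 0.599722371855268*z + 0.16537970986875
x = -0.808189172884632*z - 0.580537722381718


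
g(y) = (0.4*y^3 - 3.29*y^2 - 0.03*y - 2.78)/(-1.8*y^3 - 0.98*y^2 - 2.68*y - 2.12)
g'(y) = (1.2*y^2 - 6.58*y - 0.03)/(-1.8*y^3 - 0.98*y^2 - 2.68*y - 2.12) + (5.4*y^2 + 1.96*y + 2.68)*(0.4*y^3 - 3.29*y^2 - 0.03*y - 2.78)/(-1.8*y^3 - 0.98*y^2 - 2.68*y - 2.12)^2 = (-4.44089209850063e-16*y^5 - 6.314*y^4 - 2.252*y^3 - 8.7682*y^2 + 8.5008*y - 7.3868)/(3.24*y^6 + 3.528*y^5 + 10.6084*y^4 + 12.8848*y^3 + 11.3376*y^2 + 11.3632*y + 4.4944)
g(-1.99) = -1.40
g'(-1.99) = -0.77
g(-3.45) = -0.84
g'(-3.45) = -0.20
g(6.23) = 0.07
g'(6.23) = -0.04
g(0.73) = 0.83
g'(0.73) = -0.30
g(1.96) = 0.50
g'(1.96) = -0.22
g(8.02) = 0.01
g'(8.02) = -0.03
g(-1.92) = -1.45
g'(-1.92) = -0.85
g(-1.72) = -1.66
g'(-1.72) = -1.20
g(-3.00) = -0.94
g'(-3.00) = -0.27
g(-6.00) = -0.56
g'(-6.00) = -0.06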